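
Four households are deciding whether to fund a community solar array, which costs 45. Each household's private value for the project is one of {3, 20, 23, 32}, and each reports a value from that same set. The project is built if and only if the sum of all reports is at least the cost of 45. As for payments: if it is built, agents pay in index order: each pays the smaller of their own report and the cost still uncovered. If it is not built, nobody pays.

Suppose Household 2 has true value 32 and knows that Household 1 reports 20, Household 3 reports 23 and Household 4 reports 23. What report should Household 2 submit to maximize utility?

Report 3: project built, pays 3, utility 32 - 3 = 29.
Report 20: project built, pays 20, utility 32 - 20 = 12.
Report 23: project built, pays 23, utility 32 - 23 = 9.
Report 32: project built, pays 25, utility 32 - 25 = 7.
The best choice is 3 with utility 29.

3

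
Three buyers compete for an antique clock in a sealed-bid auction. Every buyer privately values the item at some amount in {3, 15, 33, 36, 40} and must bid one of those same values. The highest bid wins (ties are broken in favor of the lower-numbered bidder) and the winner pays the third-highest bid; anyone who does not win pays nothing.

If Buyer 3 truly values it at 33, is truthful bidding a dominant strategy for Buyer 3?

Consider the case where Buyer 1 bids 3 and Buyer 2 bids 33.
Truthful bid 33: loses, pays 0, utility 0.
Bid 36 instead: wins, pays 3, utility 33 - 3 = 30.
Since 30 > 0, bidding 36 is strictly better here, so truthful bidding is not dominant.

No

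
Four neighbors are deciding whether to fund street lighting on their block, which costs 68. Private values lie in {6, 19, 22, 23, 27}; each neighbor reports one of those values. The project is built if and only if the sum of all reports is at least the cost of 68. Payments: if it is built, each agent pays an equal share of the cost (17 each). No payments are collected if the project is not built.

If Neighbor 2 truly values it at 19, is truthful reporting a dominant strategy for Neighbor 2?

Consider the case where Neighbor 1 reports 6, Neighbor 3 reports 19 and Neighbor 4 reports 19.
Truthful report 19: project not built, utility 0.
Report 27 instead: project built, pays 17, utility 19 - 17 = 2.
Since 2 > 0, reporting 27 is strictly better here, so truthful reporting is not dominant.

No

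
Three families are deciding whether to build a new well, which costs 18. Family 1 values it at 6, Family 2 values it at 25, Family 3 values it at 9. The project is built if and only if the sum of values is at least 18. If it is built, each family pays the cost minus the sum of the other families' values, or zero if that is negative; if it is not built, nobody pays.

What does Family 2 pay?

3

Total value 40 ≥ cost 18, so the project is built.
The other families' values sum to 15.
Cost minus that sum is 18 - 15 = 3.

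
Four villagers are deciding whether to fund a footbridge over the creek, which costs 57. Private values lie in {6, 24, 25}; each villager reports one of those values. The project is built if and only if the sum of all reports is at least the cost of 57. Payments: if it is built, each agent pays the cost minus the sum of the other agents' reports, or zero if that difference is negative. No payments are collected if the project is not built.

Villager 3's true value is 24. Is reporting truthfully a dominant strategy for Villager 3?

Check each profile of the others' reports and compare truth against every alternative report.
Others report (24, 24, 24): truth gives 24, best alternative gives 24.
Others report (24, 24, 25): truth gives 24, best alternative gives 24.
Others report (24, 25, 24): truth gives 24, best alternative gives 24.
Others report (24, 25, 25): truth gives 24, best alternative gives 24.
Others report (25, 24, 24): truth gives 24, best alternative gives 24.
Others report (25, 24, 25): truth gives 24, best alternative gives 24.
(Remaining 21 profiles checked similarly; truth is weakly best in each.)
In every case the truthful report is at least as good as any alternative, so it is a dominant strategy.

Yes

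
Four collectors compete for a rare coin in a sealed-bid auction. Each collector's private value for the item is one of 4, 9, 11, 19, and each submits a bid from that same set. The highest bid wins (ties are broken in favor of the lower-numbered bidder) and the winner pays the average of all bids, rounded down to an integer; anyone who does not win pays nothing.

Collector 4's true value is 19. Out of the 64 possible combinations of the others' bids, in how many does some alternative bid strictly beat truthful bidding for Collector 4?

8

Others bid (4, 4, 4): truth gives 12; bid 9 gives 14 > 12. Violating.
Others bid (4, 4, 9): truth gives 10; bid 11 gives 12 > 10. Violating.
Others bid (4, 9, 4): truth gives 10; bid 11 gives 12 > 10. Violating.
Others bid (4, 9, 9): truth gives 9; bid 11 gives 11 > 9. Violating.
Others bid (4, 4, 11): truth gives 10; no alternative beats it.
Others bid (4, 4, 19): truth gives 0; no alternative beats it.
(Checking all 64 profiles: 8 have a profitable deviation, 56 do not.)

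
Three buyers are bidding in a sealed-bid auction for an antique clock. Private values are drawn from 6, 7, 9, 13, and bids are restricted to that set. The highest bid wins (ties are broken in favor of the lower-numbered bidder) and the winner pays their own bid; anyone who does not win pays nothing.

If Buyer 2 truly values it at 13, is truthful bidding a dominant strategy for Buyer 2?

No

Consider the case where Buyer 1 bids 6 and Buyer 3 bids 6.
Truthful bid 13: wins, pays 13, utility 13 - 13 = 0.
Bid 7 instead: wins, pays 7, utility 13 - 7 = 6.
Since 6 > 0, bidding 7 is strictly better here, so truthful bidding is not dominant.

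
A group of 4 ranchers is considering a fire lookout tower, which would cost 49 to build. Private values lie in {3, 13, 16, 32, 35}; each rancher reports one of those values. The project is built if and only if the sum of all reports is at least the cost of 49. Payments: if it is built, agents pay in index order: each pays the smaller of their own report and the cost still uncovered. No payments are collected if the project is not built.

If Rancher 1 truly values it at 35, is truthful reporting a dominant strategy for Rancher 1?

No

Consider the case where Rancher 2 reports 3, Rancher 3 reports 3 and Rancher 4 reports 13.
Truthful report 35: project built, pays 35, utility 35 - 35 = 0.
Report 32 instead: project built, pays 32, utility 35 - 32 = 3.
Since 3 > 0, reporting 32 is strictly better here, so truthful reporting is not dominant.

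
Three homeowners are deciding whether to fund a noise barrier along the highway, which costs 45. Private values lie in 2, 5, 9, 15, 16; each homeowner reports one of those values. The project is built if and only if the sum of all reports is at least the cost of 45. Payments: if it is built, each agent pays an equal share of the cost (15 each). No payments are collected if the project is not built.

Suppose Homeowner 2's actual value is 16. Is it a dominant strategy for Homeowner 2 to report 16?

Check each profile of the others' reports and compare truth against every alternative report.
Others report (15, 15): truth gives 1, best alternative gives 1.
Others report (15, 16): truth gives 1, best alternative gives 1.
Others report (16, 15): truth gives 1, best alternative gives 1.
Others report (16, 16): truth gives 1, best alternative gives 1.
Others report (2, 2): truth gives 0, best alternative gives 0.
Others report (2, 5): truth gives 0, best alternative gives 0.
(Remaining 19 profiles checked similarly; truth is weakly best in each.)
In every case the truthful report is at least as good as any alternative, so it is a dominant strategy.

Yes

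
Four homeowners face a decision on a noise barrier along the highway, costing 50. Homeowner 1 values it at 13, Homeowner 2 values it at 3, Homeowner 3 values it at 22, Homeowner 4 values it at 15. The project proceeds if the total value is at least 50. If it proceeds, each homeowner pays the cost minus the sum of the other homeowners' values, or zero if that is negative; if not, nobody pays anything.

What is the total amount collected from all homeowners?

Total value 53 ≥ cost 50, so it is built.
Homeowner 1: others sum to 40; max(0, 50 - 40) = 10.
Homeowner 2: others sum to 50; max(0, 50 - 50) = 0.
Homeowner 3: others sum to 31; max(0, 50 - 31) = 19.
Homeowner 4: others sum to 38; max(0, 50 - 38) = 12.
Total collected = 10 + 0 + 19 + 12 = 41.

41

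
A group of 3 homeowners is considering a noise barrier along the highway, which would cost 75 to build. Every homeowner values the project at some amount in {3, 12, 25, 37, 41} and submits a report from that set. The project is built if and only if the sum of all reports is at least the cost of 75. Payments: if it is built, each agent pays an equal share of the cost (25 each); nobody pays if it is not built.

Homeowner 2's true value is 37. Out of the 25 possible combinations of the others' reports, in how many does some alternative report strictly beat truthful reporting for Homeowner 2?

2

Others report (12, 25): truth gives 0; report 41 gives 12 > 0. Violating.
Others report (25, 12): truth gives 0; report 41 gives 12 > 0. Violating.
Others report (3, 3): truth gives 0; no alternative beats it.
Others report (3, 12): truth gives 0; no alternative beats it.
(Checking all 25 profiles: 2 have a profitable deviation, 23 do not.)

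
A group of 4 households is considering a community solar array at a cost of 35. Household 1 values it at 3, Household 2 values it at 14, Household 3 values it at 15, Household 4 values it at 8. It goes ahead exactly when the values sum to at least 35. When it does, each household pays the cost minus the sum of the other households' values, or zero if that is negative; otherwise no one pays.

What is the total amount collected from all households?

Total value 40 ≥ cost 35, so it is built.
Household 1: others sum to 37; max(0, 35 - 37) = 0.
Household 2: others sum to 26; max(0, 35 - 26) = 9.
Household 3: others sum to 25; max(0, 35 - 25) = 10.
Household 4: others sum to 32; max(0, 35 - 32) = 3.
Total collected = 0 + 9 + 10 + 3 = 22.

22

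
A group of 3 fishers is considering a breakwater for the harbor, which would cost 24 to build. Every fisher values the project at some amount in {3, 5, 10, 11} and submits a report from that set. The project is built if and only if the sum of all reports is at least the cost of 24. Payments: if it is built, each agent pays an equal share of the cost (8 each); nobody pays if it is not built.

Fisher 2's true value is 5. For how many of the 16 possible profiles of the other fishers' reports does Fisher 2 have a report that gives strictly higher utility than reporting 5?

1

Others report (10, 10): truth gives -3; report 3 gives 0 > -3. Violating.
Others report (3, 3): truth gives 0; no alternative beats it.
Others report (3, 5): truth gives 0; no alternative beats it.
(Checking all 16 profiles: 1 has a profitable deviation, 15 do not.)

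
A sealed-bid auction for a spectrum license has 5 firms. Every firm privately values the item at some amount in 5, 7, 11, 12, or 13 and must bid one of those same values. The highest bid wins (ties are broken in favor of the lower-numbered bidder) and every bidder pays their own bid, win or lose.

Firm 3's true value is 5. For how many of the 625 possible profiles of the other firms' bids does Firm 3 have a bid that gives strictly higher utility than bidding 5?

4

Others bid (5, 5, 5, 5): truth gives -5; bid 7 gives -2 > -5. Violating.
Others bid (5, 5, 5, 7): truth gives -5; bid 7 gives -2 > -5. Violating.
Others bid (5, 5, 7, 5): truth gives -5; bid 7 gives -2 > -5. Violating.
Others bid (5, 5, 7, 7): truth gives -5; bid 7 gives -2 > -5. Violating.
Others bid (5, 5, 5, 11): truth gives -5; no alternative beats it.
Others bid (5, 5, 5, 12): truth gives -5; no alternative beats it.
(Checking all 625 profiles: 4 have a profitable deviation, 621 do not.)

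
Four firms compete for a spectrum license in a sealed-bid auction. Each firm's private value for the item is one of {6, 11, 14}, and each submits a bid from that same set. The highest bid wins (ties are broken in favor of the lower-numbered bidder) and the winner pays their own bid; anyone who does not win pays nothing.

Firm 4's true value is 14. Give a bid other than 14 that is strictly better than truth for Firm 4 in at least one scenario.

11

Suppose Firm 1 bids 6, Firm 2 bids 6 and Firm 3 bids 6.
Bid 14: wins, pays 14, utility 14 - 14 = 0.
Bid 11: wins, pays 11, utility 14 - 11 = 3.
So bidding 11 beats truth here (3 > 0).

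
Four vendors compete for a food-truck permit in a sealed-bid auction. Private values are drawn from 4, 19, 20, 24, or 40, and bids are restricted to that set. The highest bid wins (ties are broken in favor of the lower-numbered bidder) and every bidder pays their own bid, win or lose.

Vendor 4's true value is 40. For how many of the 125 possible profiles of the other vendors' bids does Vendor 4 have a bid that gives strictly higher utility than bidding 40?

Others bid (4, 4, 4): truth gives 0; bid 19 gives 21 > 0. Violating.
Others bid (4, 4, 19): truth gives 0; bid 20 gives 20 > 0. Violating.
Others bid (4, 4, 20): truth gives 0; bid 24 gives 16 > 0. Violating.
Others bid (4, 4, 40): truth gives -40; bid 4 gives -4 > -40. Violating.
Others bid (4, 4, 24): truth gives 0; no alternative beats it.
Others bid (4, 19, 24): truth gives 0; no alternative beats it.
(Checking all 125 profiles: 88 have a profitable deviation, 37 do not.)

88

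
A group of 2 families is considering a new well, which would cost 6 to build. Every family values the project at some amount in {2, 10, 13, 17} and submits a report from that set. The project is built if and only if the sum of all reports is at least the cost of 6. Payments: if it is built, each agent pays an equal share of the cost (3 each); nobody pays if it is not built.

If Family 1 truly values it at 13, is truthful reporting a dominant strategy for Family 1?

Check each profile of the others' reports and compare truth against every alternative report.
Others report (2): truth gives 10, best alternative gives 10.
Others report (10): truth gives 10, best alternative gives 10.
Others report (13): truth gives 10, best alternative gives 10.
Others report (17): truth gives 10, best alternative gives 10.
In every case the truthful report is at least as good as any alternative, so it is a dominant strategy.

Yes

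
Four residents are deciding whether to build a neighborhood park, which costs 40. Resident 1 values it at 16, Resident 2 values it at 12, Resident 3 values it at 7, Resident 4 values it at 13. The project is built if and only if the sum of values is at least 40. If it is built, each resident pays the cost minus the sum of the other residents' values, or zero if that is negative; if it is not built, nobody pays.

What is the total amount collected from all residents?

Total value 48 ≥ cost 40, so it is built.
Resident 1: others sum to 32; max(0, 40 - 32) = 8.
Resident 2: others sum to 36; max(0, 40 - 36) = 4.
Resident 3: others sum to 41; max(0, 40 - 41) = 0.
Resident 4: others sum to 35; max(0, 40 - 35) = 5.
Total collected = 8 + 4 + 0 + 5 = 17.

17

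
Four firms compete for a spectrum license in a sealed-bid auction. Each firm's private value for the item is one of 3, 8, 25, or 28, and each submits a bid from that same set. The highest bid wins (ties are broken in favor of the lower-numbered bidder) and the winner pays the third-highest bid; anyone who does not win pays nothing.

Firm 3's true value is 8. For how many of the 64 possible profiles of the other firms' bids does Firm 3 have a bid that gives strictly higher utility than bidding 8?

Others bid (3, 3, 25): truth gives 0; bid 25 gives 5 > 0. Violating.
Others bid (3, 3, 28): truth gives 0; bid 28 gives 5 > 0. Violating.
Others bid (3, 8, 3): truth gives 0; bid 25 gives 5 > 0. Violating.
Others bid (3, 25, 3): truth gives 0; bid 28 gives 5 > 0. Violating.
Others bid (3, 3, 3): truth gives 5; no alternative beats it.
Others bid (3, 3, 8): truth gives 5; no alternative beats it.
(Checking all 64 profiles: 6 have a profitable deviation, 58 do not.)

6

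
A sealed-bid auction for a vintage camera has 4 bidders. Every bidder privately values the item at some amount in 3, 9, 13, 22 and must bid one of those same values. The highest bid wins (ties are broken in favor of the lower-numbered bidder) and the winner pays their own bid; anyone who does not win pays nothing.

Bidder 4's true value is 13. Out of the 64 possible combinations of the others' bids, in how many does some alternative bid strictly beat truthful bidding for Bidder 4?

Others bid (3, 3, 3): truth gives 0; bid 9 gives 4 > 0. Violating.
Others bid (3, 3, 9): truth gives 0; no alternative beats it.
Others bid (3, 3, 13): truth gives 0; no alternative beats it.
(Checking all 64 profiles: 1 has a profitable deviation, 63 do not.)

1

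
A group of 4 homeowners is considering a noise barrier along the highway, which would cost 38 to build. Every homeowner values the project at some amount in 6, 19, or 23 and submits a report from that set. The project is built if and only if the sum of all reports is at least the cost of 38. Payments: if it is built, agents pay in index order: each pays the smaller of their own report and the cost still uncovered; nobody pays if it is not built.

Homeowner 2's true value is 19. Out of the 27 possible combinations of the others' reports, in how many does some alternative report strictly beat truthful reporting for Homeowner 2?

Others report (6, 6, 23): truth gives 0; report 6 gives 13 > 0. Violating.
Others report (6, 19, 19): truth gives 0; report 6 gives 13 > 0. Violating.
Others report (6, 19, 23): truth gives 0; report 6 gives 13 > 0. Violating.
Others report (6, 23, 6): truth gives 0; report 6 gives 13 > 0. Violating.
Others report (6, 6, 6): truth gives 0; no alternative beats it.
Others report (6, 6, 19): truth gives 0; no alternative beats it.
(Checking all 27 profiles: 23 have a profitable deviation, 4 do not.)

23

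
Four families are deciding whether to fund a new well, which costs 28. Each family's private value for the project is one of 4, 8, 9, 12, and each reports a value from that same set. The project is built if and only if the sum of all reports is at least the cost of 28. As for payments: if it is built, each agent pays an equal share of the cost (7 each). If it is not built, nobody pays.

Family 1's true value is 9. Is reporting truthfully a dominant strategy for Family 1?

No

Consider the case where Family 2 reports 4, Family 3 reports 4 and Family 4 reports 8.
Truthful report 9: project not built, utility 0.
Report 12 instead: project built, pays 7, utility 9 - 7 = 2.
Since 2 > 0, reporting 12 is strictly better here, so truthful reporting is not dominant.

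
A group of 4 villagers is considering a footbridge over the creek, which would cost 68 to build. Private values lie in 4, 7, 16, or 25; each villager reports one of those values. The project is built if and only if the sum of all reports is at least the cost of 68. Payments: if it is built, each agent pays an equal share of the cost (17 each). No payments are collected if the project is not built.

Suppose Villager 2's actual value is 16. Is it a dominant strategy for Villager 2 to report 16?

No

Consider the case where Villager 1 reports 4, Villager 3 reports 25 and Villager 4 reports 25.
Truthful report 16: project built, pays 17, utility 16 - 17 = -1.
Report 4 instead: project not built, utility 0.
Since 0 > -1, reporting 4 is strictly better here, so truthful reporting is not dominant.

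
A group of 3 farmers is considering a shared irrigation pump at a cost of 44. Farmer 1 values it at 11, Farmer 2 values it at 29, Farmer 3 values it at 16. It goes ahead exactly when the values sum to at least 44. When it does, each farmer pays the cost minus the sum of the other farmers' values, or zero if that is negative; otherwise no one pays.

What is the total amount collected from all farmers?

21

Total value 56 ≥ cost 44, so it is built.
Farmer 1: others sum to 45; max(0, 44 - 45) = 0.
Farmer 2: others sum to 27; max(0, 44 - 27) = 17.
Farmer 3: others sum to 40; max(0, 44 - 40) = 4.
Total collected = 0 + 17 + 4 = 21.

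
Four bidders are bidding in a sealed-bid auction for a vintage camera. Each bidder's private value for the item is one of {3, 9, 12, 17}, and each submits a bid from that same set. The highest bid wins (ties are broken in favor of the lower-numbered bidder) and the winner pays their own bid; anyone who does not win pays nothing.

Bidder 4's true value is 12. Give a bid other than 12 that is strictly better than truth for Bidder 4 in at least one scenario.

9

Suppose Bidder 1 bids 3, Bidder 2 bids 3 and Bidder 3 bids 3.
Bid 12: wins, pays 12, utility 12 - 12 = 0.
Bid 9: wins, pays 9, utility 12 - 9 = 3.
So bidding 9 beats truth here (3 > 0).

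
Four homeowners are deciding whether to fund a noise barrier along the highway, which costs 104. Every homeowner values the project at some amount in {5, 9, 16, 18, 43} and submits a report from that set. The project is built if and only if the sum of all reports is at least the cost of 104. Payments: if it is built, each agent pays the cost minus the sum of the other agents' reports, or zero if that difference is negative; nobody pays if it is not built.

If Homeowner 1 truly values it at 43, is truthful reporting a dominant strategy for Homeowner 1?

Check each profile of the others' reports and compare truth against every alternative report.
Others report (18, 18, 43): truth gives 18, best alternative gives 0.
Others report (18, 43, 18): truth gives 18, best alternative gives 0.
Others report (43, 18, 18): truth gives 18, best alternative gives 0.
Others report (16, 18, 43): truth gives 16, best alternative gives 0.
Others report (16, 43, 18): truth gives 16, best alternative gives 0.
Others report (18, 16, 43): truth gives 16, best alternative gives 0.
(Remaining 119 profiles checked similarly; truth is weakly best in each.)
In every case the truthful report is at least as good as any alternative, so it is a dominant strategy.

Yes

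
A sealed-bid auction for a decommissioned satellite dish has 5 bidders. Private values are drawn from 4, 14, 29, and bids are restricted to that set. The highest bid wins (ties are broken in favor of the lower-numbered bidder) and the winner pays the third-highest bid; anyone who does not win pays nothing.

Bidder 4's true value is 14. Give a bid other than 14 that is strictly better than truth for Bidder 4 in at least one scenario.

29

Suppose Bidder 1 bids 4, Bidder 2 bids 4, Bidder 3 bids 4 and Bidder 5 bids 29.
Bid 14: loses, pays 0, utility 0.
Bid 29: wins, pays 4, utility 14 - 4 = 10.
So bidding 29 beats truth here (10 > 0).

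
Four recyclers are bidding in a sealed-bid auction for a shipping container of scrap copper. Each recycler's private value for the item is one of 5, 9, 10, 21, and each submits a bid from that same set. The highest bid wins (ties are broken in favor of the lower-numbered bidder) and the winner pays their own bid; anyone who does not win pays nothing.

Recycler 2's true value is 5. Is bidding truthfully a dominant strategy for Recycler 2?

Yes

Check each profile of the others' bids and compare truth against every alternative bid.
Others bid (5, 5, 5): truth gives 0, best alternative gives -4.
Others bid (5, 5, 9): truth gives 0, best alternative gives -4.
Others bid (5, 9, 5): truth gives 0, best alternative gives -4.
Others bid (5, 9, 9): truth gives 0, best alternative gives -4.
Others bid (5, 5, 10): truth gives 0, best alternative gives 0.
Others bid (5, 5, 21): truth gives 0, best alternative gives 0.
(Remaining 58 profiles checked similarly; truth is weakly best in each.)
In every case the truthful bid is at least as good as any alternative, so it is a dominant strategy.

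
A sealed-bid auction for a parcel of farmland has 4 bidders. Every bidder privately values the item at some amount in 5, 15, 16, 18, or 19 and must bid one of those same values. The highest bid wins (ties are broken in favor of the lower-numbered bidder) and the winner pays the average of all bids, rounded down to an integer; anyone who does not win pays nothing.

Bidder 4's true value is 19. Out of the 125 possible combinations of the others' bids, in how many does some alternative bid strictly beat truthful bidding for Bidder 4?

11

Others bid (5, 5, 5): truth gives 11; bid 15 gives 12 > 11. Violating.
Others bid (5, 5, 15): truth gives 8; bid 16 gives 9 > 8. Violating.
Others bid (5, 15, 5): truth gives 8; bid 16 gives 9 > 8. Violating.
Others bid (5, 15, 15): truth gives 6; bid 16 gives 7 > 6. Violating.
Others bid (5, 5, 16): truth gives 8; no alternative beats it.
Others bid (5, 5, 18): truth gives 8; no alternative beats it.
(Checking all 125 profiles: 11 have a profitable deviation, 114 do not.)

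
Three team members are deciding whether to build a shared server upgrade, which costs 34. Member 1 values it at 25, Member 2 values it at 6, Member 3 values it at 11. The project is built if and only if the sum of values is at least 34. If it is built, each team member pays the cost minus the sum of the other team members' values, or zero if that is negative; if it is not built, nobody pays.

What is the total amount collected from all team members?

20

Total value 42 ≥ cost 34, so it is built.
Member 1: others sum to 17; max(0, 34 - 17) = 17.
Member 2: others sum to 36; max(0, 34 - 36) = 0.
Member 3: others sum to 31; max(0, 34 - 31) = 3.
Total collected = 17 + 0 + 3 = 20.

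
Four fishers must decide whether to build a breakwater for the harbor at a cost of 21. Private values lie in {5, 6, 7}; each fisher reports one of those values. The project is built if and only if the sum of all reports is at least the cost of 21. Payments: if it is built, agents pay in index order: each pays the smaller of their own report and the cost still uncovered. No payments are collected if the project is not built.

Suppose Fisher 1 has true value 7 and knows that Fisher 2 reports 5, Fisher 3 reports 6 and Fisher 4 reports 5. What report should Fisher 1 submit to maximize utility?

Report 5: project built, pays 5, utility 7 - 5 = 2.
Report 6: project built, pays 6, utility 7 - 6 = 1.
Report 7: project built, pays 7, utility 7 - 7 = 0.
The best choice is 5 with utility 2.

5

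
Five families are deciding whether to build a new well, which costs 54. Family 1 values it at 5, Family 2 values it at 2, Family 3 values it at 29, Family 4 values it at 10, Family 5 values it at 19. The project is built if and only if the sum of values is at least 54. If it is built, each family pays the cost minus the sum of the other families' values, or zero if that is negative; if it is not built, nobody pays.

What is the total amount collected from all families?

Total value 65 ≥ cost 54, so it is built.
Family 1: others sum to 60; max(0, 54 - 60) = 0.
Family 2: others sum to 63; max(0, 54 - 63) = 0.
Family 3: others sum to 36; max(0, 54 - 36) = 18.
Family 4: others sum to 55; max(0, 54 - 55) = 0.
Family 5: others sum to 46; max(0, 54 - 46) = 8.
Total collected = 0 + 0 + 18 + 0 + 8 = 26.

26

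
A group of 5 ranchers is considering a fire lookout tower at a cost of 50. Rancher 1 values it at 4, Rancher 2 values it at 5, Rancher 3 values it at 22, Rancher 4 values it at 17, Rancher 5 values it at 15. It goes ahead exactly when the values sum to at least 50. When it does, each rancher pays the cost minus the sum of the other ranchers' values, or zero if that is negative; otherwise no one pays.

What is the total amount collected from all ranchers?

15

Total value 63 ≥ cost 50, so it is built.
Rancher 1: others sum to 59; max(0, 50 - 59) = 0.
Rancher 2: others sum to 58; max(0, 50 - 58) = 0.
Rancher 3: others sum to 41; max(0, 50 - 41) = 9.
Rancher 4: others sum to 46; max(0, 50 - 46) = 4.
Rancher 5: others sum to 48; max(0, 50 - 48) = 2.
Total collected = 0 + 0 + 9 + 4 + 2 = 15.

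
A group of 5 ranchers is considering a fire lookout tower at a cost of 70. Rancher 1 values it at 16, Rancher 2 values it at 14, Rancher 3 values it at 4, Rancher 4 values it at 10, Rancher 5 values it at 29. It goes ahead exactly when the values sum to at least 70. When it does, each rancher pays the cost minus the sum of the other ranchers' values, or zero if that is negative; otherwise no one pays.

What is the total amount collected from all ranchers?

58

Total value 73 ≥ cost 70, so it is built.
Rancher 1: others sum to 57; max(0, 70 - 57) = 13.
Rancher 2: others sum to 59; max(0, 70 - 59) = 11.
Rancher 3: others sum to 69; max(0, 70 - 69) = 1.
Rancher 4: others sum to 63; max(0, 70 - 63) = 7.
Rancher 5: others sum to 44; max(0, 70 - 44) = 26.
Total collected = 13 + 11 + 1 + 7 + 26 = 58.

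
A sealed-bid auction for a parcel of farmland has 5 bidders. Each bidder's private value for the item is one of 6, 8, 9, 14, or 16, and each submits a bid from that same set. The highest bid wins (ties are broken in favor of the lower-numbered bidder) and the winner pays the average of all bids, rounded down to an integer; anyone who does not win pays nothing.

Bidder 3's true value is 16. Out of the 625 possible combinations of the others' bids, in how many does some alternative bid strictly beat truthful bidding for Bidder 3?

84

Others bid (6, 6, 6, 6): truth gives 8; bid 8 gives 10 > 8. Violating.
Others bid (6, 6, 6, 8): truth gives 8; bid 8 gives 10 > 8. Violating.
Others bid (6, 6, 6, 9): truth gives 8; bid 9 gives 9 > 8. Violating.
Others bid (6, 6, 8, 6): truth gives 8; bid 8 gives 10 > 8. Violating.
Others bid (6, 6, 6, 14): truth gives 7; no alternative beats it.
Others bid (6, 6, 6, 16): truth gives 6; no alternative beats it.
(Checking all 625 profiles: 84 have a profitable deviation, 541 do not.)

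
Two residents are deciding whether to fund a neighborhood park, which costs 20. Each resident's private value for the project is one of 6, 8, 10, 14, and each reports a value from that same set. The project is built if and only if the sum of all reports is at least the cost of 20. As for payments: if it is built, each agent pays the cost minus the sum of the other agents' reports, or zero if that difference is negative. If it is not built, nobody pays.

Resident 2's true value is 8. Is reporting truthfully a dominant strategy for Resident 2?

Check each profile of the others' reports and compare truth against every alternative report.
Others report (14): truth gives 2, best alternative gives 2.
Others report (6): truth gives 0, best alternative gives 0.
Others report (8): truth gives 0, best alternative gives 0.
Others report (10): truth gives 0, best alternative gives 0.
In every case the truthful report is at least as good as any alternative, so it is a dominant strategy.

Yes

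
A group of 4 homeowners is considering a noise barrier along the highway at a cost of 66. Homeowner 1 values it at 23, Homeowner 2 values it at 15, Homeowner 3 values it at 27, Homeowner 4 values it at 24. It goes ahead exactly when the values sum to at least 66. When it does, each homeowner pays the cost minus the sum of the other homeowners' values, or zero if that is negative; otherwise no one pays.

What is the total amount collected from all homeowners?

Total value 89 ≥ cost 66, so it is built.
Homeowner 1: others sum to 66; max(0, 66 - 66) = 0.
Homeowner 2: others sum to 74; max(0, 66 - 74) = 0.
Homeowner 3: others sum to 62; max(0, 66 - 62) = 4.
Homeowner 4: others sum to 65; max(0, 66 - 65) = 1.
Total collected = 0 + 0 + 4 + 1 = 5.

5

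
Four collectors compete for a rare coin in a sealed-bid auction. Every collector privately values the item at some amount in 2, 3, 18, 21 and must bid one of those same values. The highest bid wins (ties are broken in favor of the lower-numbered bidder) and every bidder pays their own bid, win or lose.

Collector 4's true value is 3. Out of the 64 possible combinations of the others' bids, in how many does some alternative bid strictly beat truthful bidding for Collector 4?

Others bid (2, 2, 3): truth gives -3; bid 2 gives -2 > -3. Violating.
Others bid (2, 2, 18): truth gives -3; bid 2 gives -2 > -3. Violating.
Others bid (2, 2, 21): truth gives -3; bid 2 gives -2 > -3. Violating.
Others bid (2, 3, 2): truth gives -3; bid 2 gives -2 > -3. Violating.
Others bid (2, 2, 2): truth gives 0; no alternative beats it.
(Checking all 64 profiles: 63 have a profitable deviation, 1 does not.)

63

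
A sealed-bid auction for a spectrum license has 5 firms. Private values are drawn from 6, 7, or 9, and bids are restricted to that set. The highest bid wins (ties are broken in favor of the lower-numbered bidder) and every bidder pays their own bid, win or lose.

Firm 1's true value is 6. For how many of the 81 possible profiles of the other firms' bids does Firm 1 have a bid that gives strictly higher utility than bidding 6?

80

Others bid (6, 6, 6, 7): truth gives -6; bid 7 gives -1 > -6. Violating.
Others bid (6, 6, 6, 9): truth gives -6; bid 9 gives -3 > -6. Violating.
Others bid (6, 6, 7, 6): truth gives -6; bid 7 gives -1 > -6. Violating.
Others bid (6, 6, 7, 7): truth gives -6; bid 7 gives -1 > -6. Violating.
Others bid (6, 6, 6, 6): truth gives 0; no alternative beats it.
(Checking all 81 profiles: 80 have a profitable deviation, 1 does not.)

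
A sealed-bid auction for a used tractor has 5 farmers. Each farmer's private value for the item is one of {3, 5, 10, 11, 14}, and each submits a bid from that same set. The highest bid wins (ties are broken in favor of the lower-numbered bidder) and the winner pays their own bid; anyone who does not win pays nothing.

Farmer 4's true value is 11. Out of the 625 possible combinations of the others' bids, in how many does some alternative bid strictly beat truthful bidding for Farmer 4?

24

Others bid (3, 3, 3, 3): truth gives 0; bid 5 gives 6 > 0. Violating.
Others bid (3, 3, 3, 5): truth gives 0; bid 5 gives 6 > 0. Violating.
Others bid (3, 3, 3, 10): truth gives 0; bid 10 gives 1 > 0. Violating.
Others bid (3, 3, 5, 3): truth gives 0; bid 10 gives 1 > 0. Violating.
Others bid (3, 3, 3, 11): truth gives 0; no alternative beats it.
Others bid (3, 3, 3, 14): truth gives 0; no alternative beats it.
(Checking all 625 profiles: 24 have a profitable deviation, 601 do not.)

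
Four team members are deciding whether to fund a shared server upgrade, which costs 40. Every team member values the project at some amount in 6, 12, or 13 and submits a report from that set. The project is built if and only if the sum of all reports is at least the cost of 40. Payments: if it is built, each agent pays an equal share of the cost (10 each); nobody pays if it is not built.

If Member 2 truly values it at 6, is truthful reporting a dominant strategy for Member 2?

Check each profile of the others' reports and compare truth against every alternative report.
Others report (6, 12, 12): truth gives 0, best alternative gives -4.
Others report (6, 12, 13): truth gives 0, best alternative gives -4.
Others report (6, 13, 12): truth gives 0, best alternative gives -4.
Others report (6, 13, 13): truth gives 0, best alternative gives -4.
Others report (12, 6, 12): truth gives 0, best alternative gives -4.
Others report (12, 6, 13): truth gives 0, best alternative gives -4.
(Remaining 21 profiles checked similarly; truth is weakly best in each.)
In every case the truthful report is at least as good as any alternative, so it is a dominant strategy.

Yes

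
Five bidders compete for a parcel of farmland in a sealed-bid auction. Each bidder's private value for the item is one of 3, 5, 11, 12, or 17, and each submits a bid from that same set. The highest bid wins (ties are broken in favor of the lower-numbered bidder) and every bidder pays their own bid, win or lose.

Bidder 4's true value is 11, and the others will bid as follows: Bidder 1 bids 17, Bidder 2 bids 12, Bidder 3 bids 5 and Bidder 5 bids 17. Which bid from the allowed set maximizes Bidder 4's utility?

3

Bid 3: loses but pays 3, utility -3.
Bid 5: loses but pays 5, utility -5.
Bid 11: loses but pays 11, utility -11.
Bid 12: loses but pays 12, utility -12.
Bid 17: loses but pays 17, utility -17.
The best choice is 3 with utility -3.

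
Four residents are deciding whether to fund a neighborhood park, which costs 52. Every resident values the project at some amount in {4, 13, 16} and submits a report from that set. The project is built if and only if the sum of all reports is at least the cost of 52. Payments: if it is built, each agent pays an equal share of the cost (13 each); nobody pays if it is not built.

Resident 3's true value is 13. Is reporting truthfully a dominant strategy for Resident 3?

Check each profile of the others' reports and compare truth against every alternative report.
Others report (4, 4, 4): truth gives 0, best alternative gives 0.
Others report (4, 4, 13): truth gives 0, best alternative gives 0.
Others report (4, 4, 16): truth gives 0, best alternative gives 0.
Others report (4, 13, 4): truth gives 0, best alternative gives 0.
Others report (4, 13, 13): truth gives 0, best alternative gives 0.
Others report (4, 13, 16): truth gives 0, best alternative gives 0.
(Remaining 21 profiles checked similarly; truth is weakly best in each.)
In every case the truthful report is at least as good as any alternative, so it is a dominant strategy.

Yes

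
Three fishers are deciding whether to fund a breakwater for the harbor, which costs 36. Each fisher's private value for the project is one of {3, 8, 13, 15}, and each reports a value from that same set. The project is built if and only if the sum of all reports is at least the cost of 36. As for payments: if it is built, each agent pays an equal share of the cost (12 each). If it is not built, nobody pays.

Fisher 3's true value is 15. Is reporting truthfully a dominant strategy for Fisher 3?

Yes

Check each profile of the others' reports and compare truth against every alternative report.
Others report (8, 13): truth gives 3, best alternative gives 0.
Others report (13, 8): truth gives 3, best alternative gives 0.
Others report (8, 15): truth gives 3, best alternative gives 3.
Others report (13, 13): truth gives 3, best alternative gives 3.
Others report (13, 15): truth gives 3, best alternative gives 3.
Others report (15, 8): truth gives 3, best alternative gives 3.
(Remaining 10 profiles checked similarly; truth is weakly best in each.)
In every case the truthful report is at least as good as any alternative, so it is a dominant strategy.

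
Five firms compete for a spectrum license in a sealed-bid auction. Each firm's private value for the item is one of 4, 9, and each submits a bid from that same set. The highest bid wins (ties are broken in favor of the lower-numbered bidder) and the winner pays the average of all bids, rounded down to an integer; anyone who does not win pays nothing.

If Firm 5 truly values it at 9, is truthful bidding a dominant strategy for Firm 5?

Check each profile of the others' bids and compare truth against every alternative bid.
Others bid (4, 4, 4, 4): truth gives 4, best alternative gives 0.
Others bid (4, 4, 4, 9): truth gives 0, best alternative gives 0.
Others bid (4, 4, 9, 4): truth gives 0, best alternative gives 0.
Others bid (4, 4, 9, 9): truth gives 0, best alternative gives 0.
Others bid (4, 9, 4, 4): truth gives 0, best alternative gives 0.
Others bid (4, 9, 4, 9): truth gives 0, best alternative gives 0.
(Remaining 10 profiles checked similarly; truth is weakly best in each.)
In every case the truthful bid is at least as good as any alternative, so it is a dominant strategy.

Yes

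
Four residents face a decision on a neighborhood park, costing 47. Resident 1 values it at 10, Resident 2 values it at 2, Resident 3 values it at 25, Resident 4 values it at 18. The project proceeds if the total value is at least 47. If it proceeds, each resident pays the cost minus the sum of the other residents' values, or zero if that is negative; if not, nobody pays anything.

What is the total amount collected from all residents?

29

Total value 55 ≥ cost 47, so it is built.
Resident 1: others sum to 45; max(0, 47 - 45) = 2.
Resident 2: others sum to 53; max(0, 47 - 53) = 0.
Resident 3: others sum to 30; max(0, 47 - 30) = 17.
Resident 4: others sum to 37; max(0, 47 - 37) = 10.
Total collected = 2 + 0 + 17 + 10 = 29.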